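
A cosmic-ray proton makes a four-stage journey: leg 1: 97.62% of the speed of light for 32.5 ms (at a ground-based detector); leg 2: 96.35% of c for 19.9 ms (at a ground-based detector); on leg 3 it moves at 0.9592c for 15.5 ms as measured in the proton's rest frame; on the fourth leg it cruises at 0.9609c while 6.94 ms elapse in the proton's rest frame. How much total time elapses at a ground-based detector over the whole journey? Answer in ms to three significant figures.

Δt = 132 ms

Leg 1: 32.5 ms is already measured at a ground-based detector.
Leg 2: 19.9 ms is already measured at a ground-based detector.
Leg 3: γ = 1/√(1 − 0.9592²) = 1/√0.07994 = 3.537; Δt_3 = 3.537 × 15.5 = 54.82 ms.
Leg 4: γ = 1/√(1 − 0.9609²) = 1/√0.07667 = 3.611; Δt_4 = 3.611 × 6.94 = 25.06 ms.
Total: 32.50 + 19.90 + 54.82 + 25.06 ms.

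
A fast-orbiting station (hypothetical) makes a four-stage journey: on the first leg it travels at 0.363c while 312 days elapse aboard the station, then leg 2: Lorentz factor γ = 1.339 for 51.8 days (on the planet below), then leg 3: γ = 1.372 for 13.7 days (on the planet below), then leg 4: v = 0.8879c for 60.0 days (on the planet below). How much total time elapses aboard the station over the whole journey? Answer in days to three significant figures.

τ = 388 days

Leg 1: 312 days is already measured aboard the station.
Leg 2: γ = 1.339; τ_2 = 51.8/1.339 = 38.69 days.
Leg 3: γ = 1.372; τ_3 = 13.7/1.372 = 9.985 days.
Leg 4: γ = 1/√(1 − 0.8879²) = 1/√0.2116 = 2.174; τ_4 = 60.0/2.174 = 27.60 days.
Total: 312.0 + 38.69 + 9.985 + 27.60 days.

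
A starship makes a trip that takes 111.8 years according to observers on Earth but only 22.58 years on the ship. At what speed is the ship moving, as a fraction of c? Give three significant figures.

The proper time is measured on the ship (both events occur at the ship's location); Δt is measured on Earth. γ = Δt/τ = 111.8/22.58 = 4.951.
β = √(1 − 1/γ²) = √(1 − 0.04079) = √0.9592

v = 0.979c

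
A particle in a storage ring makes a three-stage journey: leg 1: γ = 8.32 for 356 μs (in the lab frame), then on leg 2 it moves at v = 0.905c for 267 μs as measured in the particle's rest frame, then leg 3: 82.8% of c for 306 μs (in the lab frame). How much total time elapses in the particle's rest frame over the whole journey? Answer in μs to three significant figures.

Leg 1: γ = 8.32; τ_1 = 356/8.320 = 42.79 μs.
Leg 2: 267 μs is already measured in the particle's rest frame.
Leg 3: β = 0.828; γ = 1/√(1 − 0.828²) = 1/√0.3144 = 1.783; τ_3 = 306/1.783 = 171.6 μs.
Total: 42.79 + 267.0 + 171.6 μs.

τ = 481 μs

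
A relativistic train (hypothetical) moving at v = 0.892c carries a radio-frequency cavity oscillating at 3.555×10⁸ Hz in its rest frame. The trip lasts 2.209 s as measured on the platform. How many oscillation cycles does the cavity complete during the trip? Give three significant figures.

N = 3.55×10⁸

γ = 1/√(1 − 0.892²) = 1/√0.2043 = 2.212
The oscillator's own cycle count is N = f × τ where τ is the proper time on the train. τ = Δt/γ = 2.209/2.212 = 0.9985 s = 9.985×10⁻¹ s.
N = 3.555×10⁸ × 9.985×10⁻¹ = 3.550×10⁸.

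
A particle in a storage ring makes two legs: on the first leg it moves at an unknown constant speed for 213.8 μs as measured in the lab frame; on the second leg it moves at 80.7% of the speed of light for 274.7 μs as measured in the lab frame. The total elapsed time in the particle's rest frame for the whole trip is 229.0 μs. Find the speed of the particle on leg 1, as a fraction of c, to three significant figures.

β = 0.950

Leg 1: speed unknown; τ_1 = 213.8/γ_1.
Leg 2: β = 0.807; γ = 1/√(1 − 0.807²) = 1/√0.3488 = 1.693; τ_2 = 274.7/1.693 = 162.2 μs.
Total proper time: τ_1 + 162.2 = 229.0, so τ_1 = 229.0 − 162.2 = 66.78 μs.
γ_1 = 213.8/66.78 = 3.202; β = √(1 − 1/γ²) = √0.9025.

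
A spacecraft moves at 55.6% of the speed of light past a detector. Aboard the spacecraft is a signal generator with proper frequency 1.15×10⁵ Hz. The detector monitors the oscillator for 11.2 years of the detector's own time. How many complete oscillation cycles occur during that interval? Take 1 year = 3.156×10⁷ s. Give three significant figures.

N = 3.38×10¹³

β = 0.556; γ = 1/√(1 − 0.556²) = 1/√0.6909 = 1.203
During 11.2 years of lab time, the oscillator's proper time advances by τ = Δt/γ = 11.2/1.203 = 9.309 years = 2.938×10⁸ s.
N = f × τ = 1.15×10⁵ × 2.938×10⁸ = 3.379×10¹³.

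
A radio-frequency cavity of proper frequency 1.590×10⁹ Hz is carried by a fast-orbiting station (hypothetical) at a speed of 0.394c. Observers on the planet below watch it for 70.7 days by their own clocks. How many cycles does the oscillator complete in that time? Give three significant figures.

N = 8.93×10¹⁵

γ = 1/√(1 − 0.394²) = 1/√0.8448 = 1.088
During 70.7 days of lab time, the oscillator's proper time advances by τ = Δt/γ = 70.7/1.088 = 64.98 days = 5.614×10⁶ s.
N = f × τ = 1.590×10⁹ × 5.614×10⁶ = 8.927×10¹⁵.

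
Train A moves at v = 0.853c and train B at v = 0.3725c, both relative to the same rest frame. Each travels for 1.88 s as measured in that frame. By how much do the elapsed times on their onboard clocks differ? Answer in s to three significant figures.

|τ_A − τ_B| = 0.764 s

A: γ = 1/√(1 − 0.853²) = 1/√0.2724 = 1.916; τ_A = 1.88/1.916 = 0.9812 s.
B: γ = 1/√(1 − 0.3725²) = 1/√0.8612 = 1.078; τ_B = 1.88/1.078 = 1.745 s.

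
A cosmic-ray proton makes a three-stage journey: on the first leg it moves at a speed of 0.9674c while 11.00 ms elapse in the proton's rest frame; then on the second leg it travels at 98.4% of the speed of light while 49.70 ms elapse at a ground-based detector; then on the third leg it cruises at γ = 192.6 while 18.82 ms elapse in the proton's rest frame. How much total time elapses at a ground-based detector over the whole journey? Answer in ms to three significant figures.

Leg 1: γ = 1/√(1 − 0.9674²) = 1/√0.06414 = 3.949; Δt_1 = 3.949 × 11.00 = 43.43 ms.
Leg 2: 49.70 ms is already measured at a ground-based detector.
Leg 3: γ = 192.6; Δt_3 = 192.6 × 18.82 = 3625 ms.
Total: 43.43 + 49.70 + 3625 ms.

Δt = 3720 ms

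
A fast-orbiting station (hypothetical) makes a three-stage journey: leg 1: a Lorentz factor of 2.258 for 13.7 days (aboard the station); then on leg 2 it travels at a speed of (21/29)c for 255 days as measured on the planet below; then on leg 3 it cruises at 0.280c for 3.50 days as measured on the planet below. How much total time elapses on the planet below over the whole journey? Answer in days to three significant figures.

Δt = 289 days

Leg 1: γ = 2.258; Δt_1 = 2.258 × 13.7 = 30.93 days.
Leg 2: 255 days is already measured on the planet below.
Leg 3: 3.50 days is already measured on the planet below.
Total: 30.93 + 255.0 + 3.500 days.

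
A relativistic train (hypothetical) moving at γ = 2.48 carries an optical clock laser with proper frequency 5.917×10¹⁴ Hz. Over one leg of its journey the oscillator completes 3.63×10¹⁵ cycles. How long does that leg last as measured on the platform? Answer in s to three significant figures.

γ = 2.48
Proper time for N cycles: τ = N/f = 3.63×10¹⁵/(5.917×10¹⁴) = 6.135×10⁰ s = 6.135 s.
Lab-frame duration Δt = γτ = 2.480 × 6.135 = 15.21 s.

Δt = 15.2 s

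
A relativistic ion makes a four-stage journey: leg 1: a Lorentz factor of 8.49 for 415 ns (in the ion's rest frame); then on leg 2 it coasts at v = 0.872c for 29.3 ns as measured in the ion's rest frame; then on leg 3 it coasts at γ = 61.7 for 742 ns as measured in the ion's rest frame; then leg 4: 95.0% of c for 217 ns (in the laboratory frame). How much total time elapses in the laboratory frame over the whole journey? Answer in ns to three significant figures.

Δt = 4.96×10⁴ ns

Leg 1: γ = 8.49; Δt_1 = 8.490 × 415 = 3523 ns.
Leg 2: γ = 1/√(1 − 0.872²) = 1/√0.2396 = 2.043; Δt_2 = 2.043 × 29.3 = 59.86 ns.
Leg 3: γ = 61.7; Δt_3 = 61.70 × 742 = 4.578×10⁴ ns.
Leg 4: 217 ns is already measured in the laboratory frame.
Total: 3523 + 59.86 + 4.578×10⁴ + 217.0 ns.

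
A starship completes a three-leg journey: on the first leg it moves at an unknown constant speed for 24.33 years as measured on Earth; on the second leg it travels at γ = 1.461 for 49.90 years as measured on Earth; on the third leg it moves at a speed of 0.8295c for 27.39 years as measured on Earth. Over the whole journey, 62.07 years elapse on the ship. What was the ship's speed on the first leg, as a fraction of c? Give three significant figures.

Leg 1: speed unknown; τ_1 = 24.33/γ_1.
Leg 2: γ = 1.461; τ_2 = 49.90/1.461 = 34.15 years.
Leg 3: γ = 1/√(1 − 0.8295²) = 1/√0.3119 = 1.790; τ_3 = 27.39/1.790 = 15.30 years.
Total proper time: τ_1 + 34.15 + 15.30 = 62.07, so τ_1 = 62.07 − 49.45 = 12.62 years.
γ_1 = 24.33/12.62 = 1.928; β = √(1 − 1/γ²) = √0.7310.

β = 0.855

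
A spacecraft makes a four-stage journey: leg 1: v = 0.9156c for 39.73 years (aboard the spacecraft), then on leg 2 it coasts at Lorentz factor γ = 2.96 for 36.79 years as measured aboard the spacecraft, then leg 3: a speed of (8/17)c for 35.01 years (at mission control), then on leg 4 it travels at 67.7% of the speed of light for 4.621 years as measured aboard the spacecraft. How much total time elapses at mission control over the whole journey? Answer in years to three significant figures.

Leg 1: γ = 1/√(1 − 0.9156²) = 1/√0.1617 = 2.487; Δt_1 = 2.487 × 39.73 = 98.81 years.
Leg 2: γ = 2.96; Δt_2 = 2.960 × 36.79 = 108.9 years.
Leg 3: 35.01 years is already measured at mission control.
Leg 4: β = 0.677; γ = 1/√(1 − 0.677²) = 1/√0.5417 = 1.359; Δt_4 = 1.359 × 4.621 = 6.279 years.
Total: 98.81 + 108.9 + 35.01 + 6.279 years.

Δt = 249 years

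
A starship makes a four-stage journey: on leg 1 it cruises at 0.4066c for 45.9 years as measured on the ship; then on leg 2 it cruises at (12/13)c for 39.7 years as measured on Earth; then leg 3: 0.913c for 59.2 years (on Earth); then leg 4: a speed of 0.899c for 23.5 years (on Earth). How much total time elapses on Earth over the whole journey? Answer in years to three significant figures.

Leg 1: γ = 1/√(1 − 0.4066²) = 1/√0.8347 = 1.095; Δt_1 = 1.095 × 45.9 = 50.24 years.
Leg 2: 39.7 years is already measured on Earth.
Leg 3: 59.2 years is already measured on Earth.
Leg 4: 23.5 years is already measured on Earth.
Total: 50.24 + 39.70 + 59.20 + 23.50 years.

Δt = 173 years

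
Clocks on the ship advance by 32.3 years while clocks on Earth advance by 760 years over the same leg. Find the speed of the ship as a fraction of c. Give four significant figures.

The proper time is measured on the ship (both events occur at the ship's location); Δt is measured on Earth. γ = Δt/τ = 760/32.3 = 23.53.
β = √(1 − 1/γ²) = √(1 − 0.001806) = √0.9982

v = 0.9991c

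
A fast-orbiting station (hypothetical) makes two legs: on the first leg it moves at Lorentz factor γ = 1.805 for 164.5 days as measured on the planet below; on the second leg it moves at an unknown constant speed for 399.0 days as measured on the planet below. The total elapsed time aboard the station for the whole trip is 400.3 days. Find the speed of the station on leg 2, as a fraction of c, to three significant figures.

Leg 1: γ = 1.805; τ_1 = 164.5/1.805 = 91.14 days.
Leg 2: speed unknown; τ_2 = 399.0/γ_2.
Total proper time: 91.14 + τ_2 = 400.3, so τ_2 = 400.3 − 91.14 = 309.2 days.
γ_2 = 399.0/309.2 = 1.291; β = √(1 − 1/γ²) = √0.3996.

β = 0.632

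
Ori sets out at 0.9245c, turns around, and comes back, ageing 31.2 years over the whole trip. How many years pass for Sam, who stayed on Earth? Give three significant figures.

Δt = 81.9 years

γ = 1/√(1 − 0.9245²) = 1/√0.1453 = 2.623
Earth-frame duration is the dilated interval: Δt = γτ = 2.623 × 31.2 years.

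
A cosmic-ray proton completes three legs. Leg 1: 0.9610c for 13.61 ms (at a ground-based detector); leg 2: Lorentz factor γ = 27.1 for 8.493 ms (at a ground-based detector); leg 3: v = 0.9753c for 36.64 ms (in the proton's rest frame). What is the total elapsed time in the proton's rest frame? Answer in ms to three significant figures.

Leg 1: γ = 1/√(1 − 0.9610²) = 1/√0.07648 = 3.616; τ_1 = 13.61/3.616 = 3.764 ms.
Leg 2: γ = 27.1; τ_2 = 8.493/27.10 = 0.3134 ms.
Leg 3: 36.64 ms is already measured in the proton's rest frame.
Total: 3.764 + 0.3134 + 36.64 ms.

τ = 40.7 ms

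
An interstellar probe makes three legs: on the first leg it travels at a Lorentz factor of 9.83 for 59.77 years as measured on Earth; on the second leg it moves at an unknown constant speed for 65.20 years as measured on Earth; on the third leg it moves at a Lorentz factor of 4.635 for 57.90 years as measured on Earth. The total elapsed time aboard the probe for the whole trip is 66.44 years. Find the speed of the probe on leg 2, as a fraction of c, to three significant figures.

Leg 1: γ = 9.83; τ_1 = 59.77/9.830 = 6.080 years.
Leg 2: speed unknown; τ_2 = 65.20/γ_2.
Leg 3: γ = 4.635; τ_3 = 57.90/4.635 = 12.49 years.
Total proper time: 6.080 + τ_2 + 12.49 = 66.44, so τ_2 = 66.44 − 18.57 = 47.87 years.
γ_2 = 65.20/47.87 = 1.362; β = √(1 − 1/γ²) = √0.4610.

β = 0.679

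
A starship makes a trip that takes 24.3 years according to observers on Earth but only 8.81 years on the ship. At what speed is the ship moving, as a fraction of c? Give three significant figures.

v = 0.932c

The proper time is measured on the ship (both events occur at the ship's location); Δt is measured on Earth. γ = Δt/τ = 24.3/8.81 = 2.758.
β = √(1 − 1/γ²) = √(1 − 0.1314) = √0.8686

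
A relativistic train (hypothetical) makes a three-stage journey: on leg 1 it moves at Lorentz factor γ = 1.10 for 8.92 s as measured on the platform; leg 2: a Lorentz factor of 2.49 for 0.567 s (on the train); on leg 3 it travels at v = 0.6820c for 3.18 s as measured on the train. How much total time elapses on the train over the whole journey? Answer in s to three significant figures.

Leg 1: γ = 1.10; τ_1 = 8.92/1.100 = 8.109 s.
Leg 2: 0.567 s is already measured on the train.
Leg 3: 3.18 s is already measured on the train.
Total: 8.109 + 0.5670 + 3.180 s.

τ = 11.9 s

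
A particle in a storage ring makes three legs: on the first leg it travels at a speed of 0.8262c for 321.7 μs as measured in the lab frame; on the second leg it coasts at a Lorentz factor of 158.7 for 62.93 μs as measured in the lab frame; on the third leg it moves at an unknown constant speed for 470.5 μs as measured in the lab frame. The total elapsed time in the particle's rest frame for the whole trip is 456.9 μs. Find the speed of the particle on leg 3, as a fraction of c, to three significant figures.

β = 0.811

Leg 1: γ = 1/√(1 − 0.8262²) = 1/√0.3174 = 1.775; τ_1 = 321.7/1.775 = 181.2 μs.
Leg 2: γ = 158.7; τ_2 = 62.93/158.7 = 0.3965 μs.
Leg 3: speed unknown; τ_3 = 470.5/γ_3.
Total proper time: 181.2 + 0.3965 + τ_3 = 456.9, so τ_3 = 456.9 − 181.6 = 275.3 μs.
γ_3 = 470.5/275.3 = 1.709; β = √(1 − 1/γ²) = √0.6577.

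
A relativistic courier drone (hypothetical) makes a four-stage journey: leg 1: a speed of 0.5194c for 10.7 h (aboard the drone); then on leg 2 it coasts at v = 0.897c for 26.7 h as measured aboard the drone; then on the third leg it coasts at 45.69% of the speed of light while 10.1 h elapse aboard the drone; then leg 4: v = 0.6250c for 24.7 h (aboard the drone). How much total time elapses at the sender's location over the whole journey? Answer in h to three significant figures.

Δt = 116 h

Leg 1: γ = 1/√(1 − 0.5194²) = 1/√0.7302 = 1.170; Δt_1 = 1.170 × 10.7 = 12.52 h.
Leg 2: γ = 1/√(1 − 0.897²) = 1/√0.1954 = 2.262; Δt_2 = 2.262 × 26.7 = 60.40 h.
Leg 3: β = 0.4569; γ = 1/√(1 − 0.4569²) = 1/√0.7912 = 1.124; Δt_3 = 1.124 × 10.1 = 11.35 h.
Leg 4: γ = 1/√(1 − 0.6250²) = 1/√0.6094 = 1.281; Δt_4 = 1.281 × 24.7 = 31.64 h.
Total: 12.52 + 60.40 + 11.35 + 31.64 h.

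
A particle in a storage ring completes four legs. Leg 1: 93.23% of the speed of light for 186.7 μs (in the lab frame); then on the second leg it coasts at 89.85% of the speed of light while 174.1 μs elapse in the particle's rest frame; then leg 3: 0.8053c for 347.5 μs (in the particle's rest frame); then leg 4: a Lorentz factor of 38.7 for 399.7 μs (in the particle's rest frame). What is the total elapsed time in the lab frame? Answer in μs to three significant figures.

Δt = 1.66×10⁴ μs

Leg 1: 186.7 μs is already measured in the lab frame.
Leg 2: β = 0.8985; γ = 1/√(1 − 0.8985²) = 1/√0.1927 = 2.278; Δt_2 = 2.278 × 174.1 = 396.6 μs.
Leg 3: γ = 1/√(1 − 0.8053²) = 1/√0.3515 = 1.687; Δt_3 = 1.687 × 347.5 = 586.1 μs.
Leg 4: γ = 38.7; Δt_4 = 38.70 × 399.7 = 1.547×10⁴ μs.
Total: 186.7 + 396.6 + 586.1 + 1.547×10⁴ μs.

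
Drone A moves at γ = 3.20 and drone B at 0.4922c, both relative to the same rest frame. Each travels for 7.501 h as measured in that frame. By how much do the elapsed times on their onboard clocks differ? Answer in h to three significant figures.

A: γ = 3.20; τ_A = 7.501/3.200 = 2.344 h.
B: γ = 1/√(1 − 0.4922²) = 1/√0.7577 = 1.149; τ_B = 7.501/1.149 = 6.529 h.

|τ_A − τ_B| = 4.19 h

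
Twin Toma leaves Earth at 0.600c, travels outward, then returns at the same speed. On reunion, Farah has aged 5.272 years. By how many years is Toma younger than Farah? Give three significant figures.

Δt − τ = 1.05 years

γ = 1/√(1 − 0.600²) = 5/4 = 1.250
Toma's elapsed proper time: τ = 5.272/1.250 = 4.218 years.
Age gap = Δt − τ = 5.272 − 4.218 years.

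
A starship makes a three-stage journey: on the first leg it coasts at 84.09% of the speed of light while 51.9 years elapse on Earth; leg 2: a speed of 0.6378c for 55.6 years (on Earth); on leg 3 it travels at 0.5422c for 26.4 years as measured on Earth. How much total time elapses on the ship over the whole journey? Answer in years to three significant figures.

Leg 1: β = 0.8409; γ = 1/√(1 − 0.8409²) = 1/√0.2929 = 1.848; τ_1 = 51.9/1.848 = 28.09 years.
Leg 2: γ = 1/√(1 − 0.6378²) = 1/√0.5932 = 1.298; τ_2 = 55.6/1.298 = 42.82 years.
Leg 3: γ = 1/√(1 − 0.5422²) = 1/√0.7060 = 1.190; τ_3 = 26.4/1.190 = 22.18 years.
Total: 28.09 + 42.82 + 22.18 years.

τ = 93.1 years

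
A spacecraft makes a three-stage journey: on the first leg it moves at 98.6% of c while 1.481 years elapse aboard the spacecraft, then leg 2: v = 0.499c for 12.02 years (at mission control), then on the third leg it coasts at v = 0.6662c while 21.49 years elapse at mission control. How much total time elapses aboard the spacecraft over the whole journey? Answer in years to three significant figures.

Leg 1: 1.481 years is already measured aboard the spacecraft.
Leg 2: γ = 1/√(1 − 0.499²) = 1/√0.7510 = 1.154; τ_2 = 12.02/1.154 = 10.42 years.
Leg 3: γ = 1/√(1 − 0.6662²) = 1/√0.5562 = 1.341; τ_3 = 21.49/1.341 = 16.03 years.
Total: 1.481 + 10.42 + 16.03 years.

τ = 27.9 years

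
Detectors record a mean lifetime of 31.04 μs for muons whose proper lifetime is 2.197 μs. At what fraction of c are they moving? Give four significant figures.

β = 0.9975

γ = Δt/τ₀ = 31.04/2.197 = 14.13
β = √(1 − 1/γ²) = √(1 − 0.005010) = √0.9950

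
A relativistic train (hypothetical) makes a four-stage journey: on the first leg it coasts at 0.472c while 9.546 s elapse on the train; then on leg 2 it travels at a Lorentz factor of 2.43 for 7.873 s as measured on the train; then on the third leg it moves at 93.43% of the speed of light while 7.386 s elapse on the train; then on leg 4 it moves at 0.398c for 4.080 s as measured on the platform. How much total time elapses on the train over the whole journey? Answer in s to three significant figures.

Leg 1: 9.546 s is already measured on the train.
Leg 2: 7.873 s is already measured on the train.
Leg 3: 7.386 s is already measured on the train.
Leg 4: γ = 1/√(1 − 0.398²) = 1/√0.8416 = 1.090; τ_4 = 4.080/1.090 = 3.743 s.
Total: 9.546 + 7.873 + 7.386 + 3.743 s.

τ = 28.5 s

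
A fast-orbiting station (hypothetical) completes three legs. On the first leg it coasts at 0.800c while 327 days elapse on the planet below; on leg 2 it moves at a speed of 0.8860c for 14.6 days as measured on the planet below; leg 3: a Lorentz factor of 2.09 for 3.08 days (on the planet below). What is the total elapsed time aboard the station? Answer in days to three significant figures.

Leg 1: γ = 1/√(1 − 0.800²) = 5/3 ≈ 1.667; τ_1 = 327/1.667 = 196.2 days.
Leg 2: γ = 1/√(1 − 0.8860²) = 1/√0.2150 = 2.157; τ_2 = 14.6/2.157 = 6.770 days.
Leg 3: γ = 2.09; τ_3 = 3.08/2.090 = 1.474 days.
Total: 196.2 + 6.770 + 1.474 days.

τ = 204 days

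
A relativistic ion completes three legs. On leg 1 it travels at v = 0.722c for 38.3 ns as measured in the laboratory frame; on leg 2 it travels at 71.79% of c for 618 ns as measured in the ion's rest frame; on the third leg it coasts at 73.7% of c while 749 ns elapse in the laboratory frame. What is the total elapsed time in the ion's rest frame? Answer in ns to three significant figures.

Leg 1: γ = 1/√(1 − 0.722²) = 1/√0.4787 = 1.445; τ_1 = 38.3/1.445 = 26.50 ns.
Leg 2: 618 ns is already measured in the ion's rest frame.
Leg 3: β = 0.737; γ = 1/√(1 − 0.737²) = 1/√0.4568 = 1.480; τ_3 = 749/1.480 = 506.2 ns.
Total: 26.50 + 618.0 + 506.2 ns.

τ = 1150 ns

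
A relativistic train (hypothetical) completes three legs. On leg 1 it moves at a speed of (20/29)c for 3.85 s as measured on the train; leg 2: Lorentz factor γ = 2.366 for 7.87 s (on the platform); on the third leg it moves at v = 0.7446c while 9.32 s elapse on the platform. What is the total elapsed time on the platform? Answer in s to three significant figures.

Δt = 22.5 s

Leg 1: γ = 1/√(1 − (20/29)²) = 29/21 ≈ 1.381; Δt_1 = 1.381 × 3.85 = 5.317 s.
Leg 2: 7.87 s is already measured on the platform.
Leg 3: 9.32 s is already measured on the platform.
Total: 5.317 + 7.870 + 9.320 s.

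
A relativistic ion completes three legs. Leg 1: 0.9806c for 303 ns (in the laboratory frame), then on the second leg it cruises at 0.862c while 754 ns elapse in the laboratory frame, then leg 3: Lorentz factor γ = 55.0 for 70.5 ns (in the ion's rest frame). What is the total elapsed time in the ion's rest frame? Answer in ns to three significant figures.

τ = 512 ns

Leg 1: γ = 1/√(1 − 0.9806²) = 1/√0.03842 = 5.102; τ_1 = 303/5.102 = 59.39 ns.
Leg 2: γ = 1/√(1 − 0.862²) = 1/√0.2570 = 1.973; τ_2 = 754/1.973 = 382.2 ns.
Leg 3: 70.5 ns is already measured in the ion's rest frame.
Total: 59.39 + 382.2 + 70.50 ns.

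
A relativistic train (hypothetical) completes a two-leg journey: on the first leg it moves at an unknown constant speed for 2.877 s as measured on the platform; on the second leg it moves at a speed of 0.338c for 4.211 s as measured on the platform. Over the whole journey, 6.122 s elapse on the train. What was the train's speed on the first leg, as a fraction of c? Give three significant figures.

Leg 1: speed unknown; τ_1 = 2.877/γ_1.
Leg 2: γ = 1/√(1 − 0.338²) = 1/√0.8858 = 1.063; τ_2 = 4.211/1.063 = 3.963 s.
Total proper time: τ_1 + 3.963 = 6.122, so τ_1 = 6.122 − 3.963 = 2.159 s.
γ_1 = 2.877/2.159 = 1.333; β = √(1 − 1/γ²) = √0.4369.

β = 0.661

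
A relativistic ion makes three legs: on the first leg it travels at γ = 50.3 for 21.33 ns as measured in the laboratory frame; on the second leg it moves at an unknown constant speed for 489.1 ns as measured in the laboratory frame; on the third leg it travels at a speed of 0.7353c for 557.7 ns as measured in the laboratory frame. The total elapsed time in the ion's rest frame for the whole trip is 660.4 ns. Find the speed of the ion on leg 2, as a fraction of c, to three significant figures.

Leg 1: γ = 50.3; τ_1 = 21.33/50.30 = 0.4241 ns.
Leg 2: speed unknown; τ_2 = 489.1/γ_2.
Leg 3: γ = 1/√(1 − 0.7353²) = 1/√0.4593 = 1.475; τ_3 = 557.7/1.475 = 378.0 ns.
Total proper time: 0.4241 + τ_2 + 378.0 = 660.4, so τ_2 = 660.4 − 378.4 = 282.0 ns.
γ_2 = 489.1/282.0 = 1.734; β = √(1 − 1/γ²) = √0.6676.

β = 0.817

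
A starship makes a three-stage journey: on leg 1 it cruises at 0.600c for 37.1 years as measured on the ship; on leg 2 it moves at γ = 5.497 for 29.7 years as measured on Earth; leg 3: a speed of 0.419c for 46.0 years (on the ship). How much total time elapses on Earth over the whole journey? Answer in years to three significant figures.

Leg 1: γ = 1/√(1 − 0.600²) = 5/4 = 1.250; Δt_1 = 1.250 × 37.1 = 46.38 years.
Leg 2: 29.7 years is already measured on Earth.
Leg 3: γ = 1/√(1 − 0.419²) = 1/√0.8244 = 1.101; Δt_3 = 1.101 × 46.0 = 50.66 years.
Total: 46.38 + 29.70 + 50.66 years.

Δt = 127 years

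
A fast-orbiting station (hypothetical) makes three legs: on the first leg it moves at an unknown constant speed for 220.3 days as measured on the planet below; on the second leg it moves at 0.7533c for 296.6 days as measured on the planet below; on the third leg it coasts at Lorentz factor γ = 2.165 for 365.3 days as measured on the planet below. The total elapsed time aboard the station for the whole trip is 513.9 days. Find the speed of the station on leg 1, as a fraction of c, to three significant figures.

Leg 1: speed unknown; τ_1 = 220.3/γ_1.
Leg 2: γ = 1/√(1 − 0.7533²) = 1/√0.4325 = 1.521; τ_2 = 296.6/1.521 = 195.1 days.
Leg 3: γ = 2.165; τ_3 = 365.3/2.165 = 168.7 days.
Total proper time: τ_1 + 195.1 + 168.7 = 513.9, so τ_1 = 513.9 − 363.8 = 150.1 days.
γ_1 = 220.3/150.1 = 1.468; β = √(1 − 1/γ²) = √0.5358.

β = 0.732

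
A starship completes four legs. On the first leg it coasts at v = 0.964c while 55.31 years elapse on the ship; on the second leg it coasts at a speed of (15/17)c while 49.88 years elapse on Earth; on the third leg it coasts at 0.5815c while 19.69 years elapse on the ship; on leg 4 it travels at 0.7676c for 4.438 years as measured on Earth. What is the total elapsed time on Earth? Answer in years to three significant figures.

Δt = 287 years

Leg 1: γ = 1/√(1 − 0.964²) = 1/√0.07070 = 3.761; Δt_1 = 3.761 × 55.31 = 208.0 years.
Leg 2: 49.88 years is already measured on Earth.
Leg 3: γ = 1/√(1 − 0.5815²) = 1/√0.6619 = 1.229; Δt_3 = 1.229 × 19.69 = 24.20 years.
Leg 4: 4.438 years is already measured on Earth.
Total: 208.0 + 49.88 + 24.20 + 4.438 years.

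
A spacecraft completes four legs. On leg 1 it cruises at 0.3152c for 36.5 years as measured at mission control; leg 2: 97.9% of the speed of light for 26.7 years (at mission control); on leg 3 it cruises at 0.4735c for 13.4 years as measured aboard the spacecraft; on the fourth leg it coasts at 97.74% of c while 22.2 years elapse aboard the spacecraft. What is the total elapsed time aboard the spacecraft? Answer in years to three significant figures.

τ = 75.7 years

Leg 1: γ = 1/√(1 − 0.3152²) = 1/√0.9006 = 1.054; τ_1 = 36.5/1.054 = 34.64 years.
Leg 2: β = 0.979; γ = 1/√(1 − 0.979²) = 1/√0.04156 = 4.905; τ_2 = 26.7/4.905 = 5.443 years.
Leg 3: 13.4 years is already measured aboard the spacecraft.
Leg 4: 22.2 years is already measured aboard the spacecraft.
Total: 34.64 + 5.443 + 13.40 + 22.20 years.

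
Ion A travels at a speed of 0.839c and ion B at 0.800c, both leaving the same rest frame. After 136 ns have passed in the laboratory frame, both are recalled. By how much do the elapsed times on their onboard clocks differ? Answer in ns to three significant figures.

|τ_A − τ_B| = 7.60 ns

A: γ = 1/√(1 − 0.839²) = 1/√0.2961 = 1.838; τ_A = 136/1.838 = 74.00 ns.
B: γ = 1/√(1 − 0.800²) = 5/3 ≈ 1.667; τ_B = 136/1.667 = 81.60 ns.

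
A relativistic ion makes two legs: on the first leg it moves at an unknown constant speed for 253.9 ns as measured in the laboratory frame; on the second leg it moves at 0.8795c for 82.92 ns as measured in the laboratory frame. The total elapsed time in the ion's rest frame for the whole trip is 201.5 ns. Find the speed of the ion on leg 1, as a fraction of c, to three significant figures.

β = 0.770

Leg 1: speed unknown; τ_1 = 253.9/γ_1.
Leg 2: γ = 1/√(1 − 0.8795²) = 1/√0.2265 = 2.101; τ_2 = 82.92/2.101 = 39.46 ns.
Total proper time: τ_1 + 39.46 = 201.5, so τ_1 = 201.5 − 39.46 = 162.0 ns.
γ_1 = 253.9/162.0 = 1.567; β = √(1 − 1/γ²) = √0.5927.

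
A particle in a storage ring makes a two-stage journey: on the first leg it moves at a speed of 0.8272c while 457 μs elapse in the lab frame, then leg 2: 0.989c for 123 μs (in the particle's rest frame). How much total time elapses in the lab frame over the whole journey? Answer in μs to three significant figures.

Δt = 1290 μs

Leg 1: 457 μs is already measured in the lab frame.
Leg 2: γ = 1/√(1 − 0.989²) = 1/√0.02188 = 6.761; Δt_2 = 6.761 × 123 = 831.6 μs.
Total: 457.0 + 831.6 μs.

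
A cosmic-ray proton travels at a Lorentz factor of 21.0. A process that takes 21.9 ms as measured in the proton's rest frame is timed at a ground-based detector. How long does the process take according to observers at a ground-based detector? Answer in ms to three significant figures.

γ = 21.0
The interval measured in the proton's rest frame is the proper time (both events occur at the same place in that frame); the lab-frame interval is Δt = γτ = 21.00 × 21.9 ms.

Δt = 460 ms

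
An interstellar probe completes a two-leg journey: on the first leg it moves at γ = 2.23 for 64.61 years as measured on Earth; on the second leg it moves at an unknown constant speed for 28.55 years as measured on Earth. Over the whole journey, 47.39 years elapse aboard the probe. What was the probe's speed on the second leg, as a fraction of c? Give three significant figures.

β = 0.764

Leg 1: γ = 2.23; τ_1 = 64.61/2.230 = 28.97 years.
Leg 2: speed unknown; τ_2 = 28.55/γ_2.
Total proper time: 28.97 + τ_2 = 47.39, so τ_2 = 47.39 − 28.97 = 18.42 years.
γ_2 = 28.55/18.42 = 1.550; β = √(1 − 1/γ²) = √0.5839.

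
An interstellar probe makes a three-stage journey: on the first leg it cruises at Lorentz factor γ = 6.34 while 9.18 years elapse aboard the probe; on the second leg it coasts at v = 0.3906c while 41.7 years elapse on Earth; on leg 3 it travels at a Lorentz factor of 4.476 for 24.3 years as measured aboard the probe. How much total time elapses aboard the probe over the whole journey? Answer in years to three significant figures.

τ = 71.9 years

Leg 1: 9.18 years is already measured aboard the probe.
Leg 2: γ = 1/√(1 − 0.3906²) = 1/√0.8474 = 1.086; τ_2 = 41.7/1.086 = 38.39 years.
Leg 3: 24.3 years is already measured aboard the probe.
Total: 9.180 + 38.39 + 24.30 years.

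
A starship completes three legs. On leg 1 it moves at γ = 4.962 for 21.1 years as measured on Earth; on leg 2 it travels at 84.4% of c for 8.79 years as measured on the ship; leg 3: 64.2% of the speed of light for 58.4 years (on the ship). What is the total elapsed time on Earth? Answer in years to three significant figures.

Δt = 114 years

Leg 1: 21.1 years is already measured on Earth.
Leg 2: β = 0.844; γ = 1/√(1 − 0.844²) = 1/√0.2877 = 1.864; Δt_2 = 1.864 × 8.79 = 16.39 years.
Leg 3: β = 0.642; γ = 1/√(1 − 0.642²) = 1/√0.5878 = 1.304; Δt_3 = 1.304 × 58.4 = 76.17 years.
Total: 21.10 + 16.39 + 76.17 years.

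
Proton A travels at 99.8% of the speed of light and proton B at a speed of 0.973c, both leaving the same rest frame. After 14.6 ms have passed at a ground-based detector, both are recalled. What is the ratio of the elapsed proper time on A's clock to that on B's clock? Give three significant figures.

A: β = 0.998; γ = 1/√(1 − 0.998²) = 1/√0.003996 = 15.82. B: γ = 1/√(1 − 0.973²) = 1/√0.05327 = 4.333.
τ_A/τ_B = γ_B/γ_A = 4.333/15.82 = 0.2739, so τ_A/τ_B = 0.2739.

τ_A/τ_B = 0.274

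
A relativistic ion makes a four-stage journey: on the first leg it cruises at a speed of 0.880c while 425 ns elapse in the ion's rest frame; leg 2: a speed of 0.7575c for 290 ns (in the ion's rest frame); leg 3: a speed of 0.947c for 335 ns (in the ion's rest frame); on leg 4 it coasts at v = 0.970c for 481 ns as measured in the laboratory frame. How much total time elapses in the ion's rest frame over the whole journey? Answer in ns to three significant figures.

τ = 1170 ns

Leg 1: 425 ns is already measured in the ion's rest frame.
Leg 2: 290 ns is already measured in the ion's rest frame.
Leg 3: 335 ns is already measured in the ion's rest frame.
Leg 4: γ = 1/√(1 − 0.970²) = 1/√0.05910 = 4.113; τ_4 = 481/4.113 = 116.9 ns.
Total: 425.0 + 290.0 + 335.0 + 116.9 ns.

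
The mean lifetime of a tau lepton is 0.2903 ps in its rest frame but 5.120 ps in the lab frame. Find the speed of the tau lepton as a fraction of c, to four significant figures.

γ = Δt/τ₀ = 5.120/0.2903 = 17.64
β = √(1 − 1/γ²) = √(1 − 0.003215) = √0.9968

β = 0.9984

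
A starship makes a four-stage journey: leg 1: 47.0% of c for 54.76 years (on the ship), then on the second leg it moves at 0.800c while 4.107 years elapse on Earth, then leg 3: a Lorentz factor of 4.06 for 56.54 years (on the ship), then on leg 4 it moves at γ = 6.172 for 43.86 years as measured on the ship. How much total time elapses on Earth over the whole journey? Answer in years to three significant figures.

Leg 1: β = 0.470; γ = 1/√(1 − 0.470²) = 1/√0.7791 = 1.133; Δt_1 = 1.133 × 54.76 = 62.04 years.
Leg 2: 4.107 years is already measured on Earth.
Leg 3: γ = 4.06; Δt_3 = 4.060 × 56.54 = 229.6 years.
Leg 4: γ = 6.172; Δt_4 = 6.172 × 43.86 = 270.7 years.
Total: 62.04 + 4.107 + 229.6 + 270.7 years.

Δt = 566 years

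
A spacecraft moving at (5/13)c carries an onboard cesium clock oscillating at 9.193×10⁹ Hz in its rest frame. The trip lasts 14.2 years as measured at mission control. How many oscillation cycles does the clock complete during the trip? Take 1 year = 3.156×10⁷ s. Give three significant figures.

N = 3.80×10¹⁸

γ = 1/√(1 − (5/13)²) = 13/12 ≈ 1.083
The oscillator's own cycle count is N = f × τ where τ is the proper time aboard the spacecraft. τ = Δt/γ = 14.2/1.083 = 13.11 years = 4.137×10⁸ s.
N = 9.193×10⁹ × 4.137×10⁸ = 3.803×10¹⁸.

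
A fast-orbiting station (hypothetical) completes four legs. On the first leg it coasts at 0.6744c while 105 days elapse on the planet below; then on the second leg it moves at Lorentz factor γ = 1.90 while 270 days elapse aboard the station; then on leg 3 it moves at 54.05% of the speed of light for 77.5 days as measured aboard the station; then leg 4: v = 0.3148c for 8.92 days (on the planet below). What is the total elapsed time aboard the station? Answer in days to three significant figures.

τ = 433 days

Leg 1: γ = 1/√(1 − 0.6744²) = 1/√0.5452 = 1.354; τ_1 = 105/1.354 = 77.53 days.
Leg 2: 270 days is already measured aboard the station.
Leg 3: 77.5 days is already measured aboard the station.
Leg 4: γ = 1/√(1 − 0.3148²) = 1/√0.9009 = 1.054; τ_4 = 8.92/1.054 = 8.466 days.
Total: 77.53 + 270.0 + 77.50 + 8.466 days.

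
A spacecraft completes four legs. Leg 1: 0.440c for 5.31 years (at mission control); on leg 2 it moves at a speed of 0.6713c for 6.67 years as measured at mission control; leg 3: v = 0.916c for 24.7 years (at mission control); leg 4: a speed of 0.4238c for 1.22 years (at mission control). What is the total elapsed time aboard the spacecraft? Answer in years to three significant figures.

τ = 20.7 years

Leg 1: γ = 1/√(1 − 0.440²) = 1/√0.8064 = 1.114; τ_1 = 5.31/1.114 = 4.768 years.
Leg 2: γ = 1/√(1 − 0.6713²) = 1/√0.5494 = 1.349; τ_2 = 6.67/1.349 = 4.944 years.
Leg 3: γ = 1/√(1 − 0.916²) = 1/√0.1609 = 2.493; τ_3 = 24.7/2.493 = 9.909 years.
Leg 4: γ = 1/√(1 − 0.4238²) = 1/√0.8204 = 1.104; τ_4 = 1.22/1.104 = 1.105 years.
Total: 4.768 + 4.944 + 9.909 + 1.105 years.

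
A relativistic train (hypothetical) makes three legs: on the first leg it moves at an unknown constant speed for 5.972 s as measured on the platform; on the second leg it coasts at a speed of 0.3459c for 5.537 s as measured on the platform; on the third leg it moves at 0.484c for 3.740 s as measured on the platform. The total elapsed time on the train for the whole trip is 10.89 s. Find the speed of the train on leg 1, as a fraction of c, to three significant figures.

β = 0.914

Leg 1: speed unknown; τ_1 = 5.972/γ_1.
Leg 2: γ = 1/√(1 − 0.3459²) = 1/√0.8804 = 1.066; τ_2 = 5.537/1.066 = 5.195 s.
Leg 3: γ = 1/√(1 − 0.484²) = 1/√0.7657 = 1.143; τ_3 = 3.740/1.143 = 3.273 s.
Total proper time: τ_1 + 5.195 + 3.273 = 10.89, so τ_1 = 10.89 − 8.468 = 2.422 s.
γ_1 = 5.972/2.422 = 2.466; β = √(1 − 1/γ²) = √0.8355.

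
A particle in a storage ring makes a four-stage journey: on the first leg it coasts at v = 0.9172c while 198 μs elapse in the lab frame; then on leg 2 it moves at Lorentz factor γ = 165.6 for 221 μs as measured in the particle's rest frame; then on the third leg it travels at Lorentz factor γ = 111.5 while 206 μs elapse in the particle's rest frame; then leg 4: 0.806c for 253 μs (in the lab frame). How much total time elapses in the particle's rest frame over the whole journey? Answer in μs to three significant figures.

Leg 1: γ = 1/√(1 − 0.9172²) = 1/√0.1587 = 2.510; τ_1 = 198/2.510 = 78.89 μs.
Leg 2: 221 μs is already measured in the particle's rest frame.
Leg 3: 206 μs is already measured in the particle's rest frame.
Leg 4: γ = 1/√(1 − 0.806²) = 1/√0.3504 = 1.689; τ_4 = 253/1.689 = 149.8 μs.
Total: 78.89 + 221.0 + 206.0 + 149.8 μs.

τ = 656 μs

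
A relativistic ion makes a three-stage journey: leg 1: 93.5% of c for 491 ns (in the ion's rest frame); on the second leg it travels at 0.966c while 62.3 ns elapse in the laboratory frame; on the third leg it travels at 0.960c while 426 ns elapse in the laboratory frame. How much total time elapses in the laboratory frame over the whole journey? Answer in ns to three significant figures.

Leg 1: β = 0.935; γ = 1/√(1 − 0.935²) = 1/√0.1258 = 2.820; Δt_1 = 2.820 × 491 = 1384 ns.
Leg 2: 62.3 ns is already measured in the laboratory frame.
Leg 3: 426 ns is already measured in the laboratory frame.
Total: 1384 + 62.30 + 426.0 ns.

Δt = 1870 ns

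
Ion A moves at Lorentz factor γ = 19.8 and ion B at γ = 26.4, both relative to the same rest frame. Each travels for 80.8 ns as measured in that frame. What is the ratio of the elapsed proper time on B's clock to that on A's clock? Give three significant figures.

A: γ = 19.8. B: γ = 26.4.
τ_A/τ_B = γ_B/γ_A = 26.40/19.80 = 1.333, so τ_B/τ_A = 0.7500.

τ_B/τ_A = 0.750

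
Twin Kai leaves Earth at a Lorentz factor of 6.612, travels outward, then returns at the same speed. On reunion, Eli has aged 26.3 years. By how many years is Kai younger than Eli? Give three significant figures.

Δt − τ = 22.3 years

γ = 6.612
Kai's elapsed proper time: τ = 26.3/6.612 = 3.978 years.
Age gap = Δt − τ = 26.3 − 3.978 years.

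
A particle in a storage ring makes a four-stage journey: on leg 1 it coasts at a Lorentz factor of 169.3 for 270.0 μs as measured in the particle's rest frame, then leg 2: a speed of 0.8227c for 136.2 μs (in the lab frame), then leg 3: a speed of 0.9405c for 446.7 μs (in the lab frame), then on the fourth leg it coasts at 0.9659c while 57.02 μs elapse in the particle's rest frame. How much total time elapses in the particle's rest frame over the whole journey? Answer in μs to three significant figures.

τ = 556 μs

Leg 1: 270.0 μs is already measured in the particle's rest frame.
Leg 2: γ = 1/√(1 − 0.8227²) = 1/√0.3232 = 1.759; τ_2 = 136.2/1.759 = 77.43 μs.
Leg 3: γ = 1/√(1 − 0.9405²) = 1/√0.1155 = 2.943; τ_3 = 446.7/2.943 = 151.8 μs.
Leg 4: 57.02 μs is already measured in the particle's rest frame.
Total: 270.0 + 77.43 + 151.8 + 57.02 μs.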